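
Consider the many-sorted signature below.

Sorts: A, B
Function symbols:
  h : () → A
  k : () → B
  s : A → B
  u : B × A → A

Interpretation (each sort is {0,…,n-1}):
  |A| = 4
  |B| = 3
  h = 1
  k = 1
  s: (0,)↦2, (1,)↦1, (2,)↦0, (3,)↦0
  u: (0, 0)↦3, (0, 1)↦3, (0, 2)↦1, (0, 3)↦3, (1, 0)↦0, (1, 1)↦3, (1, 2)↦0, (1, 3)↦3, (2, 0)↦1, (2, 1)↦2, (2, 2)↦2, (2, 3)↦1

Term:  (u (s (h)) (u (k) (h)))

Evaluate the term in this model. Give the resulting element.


value = 3

  h = 1
  (s (h)) = s(1,) = 1
  k = 1
  h = 1
  (u (k) (h)) = u(1, 1) = 3
  (u (s (h)) (u (k) (h))) = u(1, 3) = 3


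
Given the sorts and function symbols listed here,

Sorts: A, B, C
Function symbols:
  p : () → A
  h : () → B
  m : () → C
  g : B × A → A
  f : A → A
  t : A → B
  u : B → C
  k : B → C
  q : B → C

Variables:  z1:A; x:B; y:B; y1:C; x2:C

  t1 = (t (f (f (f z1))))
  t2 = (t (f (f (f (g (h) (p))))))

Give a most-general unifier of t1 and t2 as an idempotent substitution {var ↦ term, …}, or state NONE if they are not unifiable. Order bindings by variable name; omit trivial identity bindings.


{z1 ↦ (g (h) (p))}


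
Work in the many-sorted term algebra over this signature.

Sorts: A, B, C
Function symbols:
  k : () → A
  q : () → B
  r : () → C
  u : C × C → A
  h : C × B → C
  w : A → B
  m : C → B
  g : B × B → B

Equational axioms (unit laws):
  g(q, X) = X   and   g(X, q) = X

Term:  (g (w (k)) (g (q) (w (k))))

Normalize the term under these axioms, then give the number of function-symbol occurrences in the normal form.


size = 5

1. (g (w (k)) (g (q) (w (k))))  →  (g (w (k)) (w (k)))
normal form: (g (w (k)) (w (k)))


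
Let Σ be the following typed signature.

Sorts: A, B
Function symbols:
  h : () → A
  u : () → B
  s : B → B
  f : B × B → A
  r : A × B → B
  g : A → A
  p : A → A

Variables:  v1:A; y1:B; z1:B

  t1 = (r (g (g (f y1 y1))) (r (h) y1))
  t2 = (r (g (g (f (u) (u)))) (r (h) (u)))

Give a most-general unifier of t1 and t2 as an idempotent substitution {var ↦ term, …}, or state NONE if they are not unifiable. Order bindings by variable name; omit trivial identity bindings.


{y1 ↦ (u)}


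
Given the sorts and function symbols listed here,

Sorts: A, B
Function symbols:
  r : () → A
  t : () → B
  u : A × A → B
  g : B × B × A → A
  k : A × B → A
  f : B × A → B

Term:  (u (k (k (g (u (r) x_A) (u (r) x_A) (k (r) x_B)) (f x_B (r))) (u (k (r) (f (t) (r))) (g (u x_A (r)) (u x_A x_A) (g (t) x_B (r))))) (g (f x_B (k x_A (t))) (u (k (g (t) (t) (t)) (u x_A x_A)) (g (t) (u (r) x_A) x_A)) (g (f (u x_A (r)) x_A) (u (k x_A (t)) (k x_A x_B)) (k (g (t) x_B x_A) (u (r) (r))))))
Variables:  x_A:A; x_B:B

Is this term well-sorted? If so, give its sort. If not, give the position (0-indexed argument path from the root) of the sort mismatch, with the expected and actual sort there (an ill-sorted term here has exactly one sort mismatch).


ill-sorted at position [1, 1, 0, 0, 2]: expected A, got B

          (r) : A
          x_A : A
        (u (r) x_A) : B
          (r) : A
          x_A : A
        (u (r) x_A) : B
          (r) : A
          x_B : B
        (k (r) x_B) : A
      (g (u (r) x_A) (u (r) x_A) (k (r) x_B)) : A
        x_B : B
        (r) : A
      (f x_B (r)) : B
    (k (g (u (r) x_A) (u (r) x_A) (k (r) x_B)) (f x_B (r))) : A
        (r) : A
          (t) : B
          (r) : A
        (f (t) (r)) : B
      (k (r) (f (t) (r))) : A
          x_A : A
          (r) : A
        (u x_A (r)) : B
          x_A : A
          x_A : A
        (u x_A x_A) : B
          (t) : B
          x_B : B
          (r) : A
        (g (t) x_B (r)) : A
      (g (u x_A (r)) (u x_A x_A) (g (t) x_B (r))) : A
    (u (k (r) (f (t) (r))) (g (u x_A (r)) (u x_A x_A) (g (t) x_B (r)))) : B
  (k (k (g (u (r) x_A) (u (r) x_A) (k (r) x_B)) (f x_B (r))) (u (k (r) (f (t) (r))) (g (u x_A (r)) (u x_A x_A) (g (t) x_B (r))))) : A
      x_B : B
        x_A : A
        (t) : B
      (k x_A (t)) : A
    (f x_B (k x_A (t))) : B
          (t) : B
          (t) : B
          (t) : B
        (g (t) (t) (t)) : ✗ arg 2 at [1, 1, 0, 0, 2] has sort B, expected A
          x_A : A
          x_A : A
        (u x_A x_A) : B
        (t) : B
          (r) : A
          x_A : A
        (u (r) x_A) : B
        x_A : A
      (g (t) (u (r) x_A) x_A) : A
          x_A : A
          (r) : A
        (u x_A (r)) : B
        x_A : A
      (f (u x_A (r)) x_A) : B
          x_A : A
          (t) : B
        (k x_A (t)) : A
          x_A : A
          x_B : B
        (k x_A x_B) : A
      (u (k x_A (t)) (k x_A x_B)) : B
          (t) : B
          x_B : B
          x_A : A
        (g (t) x_B x_A) : A
          (r) : A
          (r) : A
        (u (r) (r)) : B
      (k (g (t) x_B x_A) (u (r) (r))) : A
    (g (f (u x_A (r)) x_A) (u (k x_A (t)) (k x_A x_B)) (k (g (t) x_B x_A) (u (r) (r)))) : A


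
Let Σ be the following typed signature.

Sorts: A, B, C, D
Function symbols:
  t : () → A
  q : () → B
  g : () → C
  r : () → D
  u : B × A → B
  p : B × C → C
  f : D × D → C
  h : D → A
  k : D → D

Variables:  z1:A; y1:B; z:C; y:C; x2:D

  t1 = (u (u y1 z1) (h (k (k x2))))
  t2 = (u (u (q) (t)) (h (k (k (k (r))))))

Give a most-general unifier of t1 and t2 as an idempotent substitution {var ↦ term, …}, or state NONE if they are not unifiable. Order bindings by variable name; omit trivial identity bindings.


{x2 ↦ (k (r)), y1 ↦ (q), z1 ↦ (t)}


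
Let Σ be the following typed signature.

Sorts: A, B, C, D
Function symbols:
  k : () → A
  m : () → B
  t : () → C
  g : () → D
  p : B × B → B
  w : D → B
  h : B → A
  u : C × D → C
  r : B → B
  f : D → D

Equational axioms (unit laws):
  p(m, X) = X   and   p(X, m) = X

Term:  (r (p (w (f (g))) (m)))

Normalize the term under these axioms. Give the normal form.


normal form = (r (w (f (g))))

1. (r (p (w (f (g))) (m)))  →  (r (w (f (g))))


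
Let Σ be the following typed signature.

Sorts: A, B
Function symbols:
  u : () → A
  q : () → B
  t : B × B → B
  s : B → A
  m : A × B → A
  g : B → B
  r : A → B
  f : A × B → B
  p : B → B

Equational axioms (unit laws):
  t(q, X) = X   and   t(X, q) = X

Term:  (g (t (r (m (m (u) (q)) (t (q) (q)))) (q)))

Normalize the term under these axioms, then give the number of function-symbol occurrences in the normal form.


size = 7

1. (g (t (r (m (m (u) (q)) (t (q) (q)))) (q)))  →  (g (r (m (m (u) (q)) (t (q) (q)))))
2. (g (r (m (m (u) (q)) (t (q) (q)))))  →  (g (r (m (m (u) (q)) (q))))
normal form: (g (r (m (m (u) (q)) (q))))


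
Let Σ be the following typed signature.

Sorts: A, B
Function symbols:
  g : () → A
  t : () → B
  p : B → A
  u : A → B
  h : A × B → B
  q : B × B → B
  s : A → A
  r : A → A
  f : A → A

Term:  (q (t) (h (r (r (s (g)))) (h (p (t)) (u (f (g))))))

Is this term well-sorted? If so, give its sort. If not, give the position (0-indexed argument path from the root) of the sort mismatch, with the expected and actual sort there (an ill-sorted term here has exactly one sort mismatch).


well-sorted; sort = B

  (t) : B
          (g) : A
        (s (g)) : A
      (r (s (g))) : A
    (r (r (s (g)))) : A
        (t) : B
      (p (t)) : A
          (g) : A
        (f (g)) : A
      (u (f (g))) : B
    (h (p (t)) (u (f (g)))) : B
  (h (r (r (s (g)))) (h (p (t)) (u (f (g))))) : B
(q (t) (h (r (r (s (g)))) (h (p (t)) (u (f (g)))))) : B


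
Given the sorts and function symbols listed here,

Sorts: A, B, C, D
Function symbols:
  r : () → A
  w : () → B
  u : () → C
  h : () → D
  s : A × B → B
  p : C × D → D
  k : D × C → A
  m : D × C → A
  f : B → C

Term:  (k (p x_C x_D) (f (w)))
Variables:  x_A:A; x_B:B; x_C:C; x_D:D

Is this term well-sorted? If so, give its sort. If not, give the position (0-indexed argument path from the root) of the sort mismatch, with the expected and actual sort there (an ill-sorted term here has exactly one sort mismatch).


    x_C : C
    x_D : D
  (p x_C x_D) : D
    (w) : B
  (f (w)) : C
(k (p x_C x_D) (f (w))) : A

well-sorted; sort = A


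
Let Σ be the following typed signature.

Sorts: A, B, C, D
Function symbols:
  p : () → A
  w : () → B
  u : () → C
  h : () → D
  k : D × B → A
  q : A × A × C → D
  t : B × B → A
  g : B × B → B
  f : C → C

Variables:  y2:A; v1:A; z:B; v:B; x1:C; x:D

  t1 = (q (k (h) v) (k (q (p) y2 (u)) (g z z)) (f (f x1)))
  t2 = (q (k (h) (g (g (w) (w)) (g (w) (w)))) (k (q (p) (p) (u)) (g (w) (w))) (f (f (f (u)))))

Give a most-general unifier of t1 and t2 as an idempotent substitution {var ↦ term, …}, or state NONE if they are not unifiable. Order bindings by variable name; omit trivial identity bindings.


{v ↦ (g (g (w) (w)) (g (w) (w))), x1 ↦ (f (u)), y2 ↦ (p), z ↦ (w)}


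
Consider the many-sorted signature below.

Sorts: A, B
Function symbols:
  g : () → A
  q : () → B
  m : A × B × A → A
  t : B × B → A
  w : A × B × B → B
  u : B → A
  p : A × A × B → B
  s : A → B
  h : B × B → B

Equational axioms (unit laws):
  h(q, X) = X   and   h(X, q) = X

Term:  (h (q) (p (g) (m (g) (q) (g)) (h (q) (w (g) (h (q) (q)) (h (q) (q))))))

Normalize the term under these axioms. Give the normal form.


normal form = (p (g) (m (g) (q) (g)) (w (g) (q) (q)))

1. (h (q) (p (g) (m (g) (q) (g)) (h (q) (w (g) (h (q) (q)) (h (q) (q))))))  →  (p (g) (m (g) (q) (g)) (h (q) (w (g) (h (q) (q)) (h (q) (q)))))
2. (p (g) (m (g) (q) (g)) (h (q) (w (g) (h (q) (q)) (h (q) (q)))))  →  (p (g) (m (g) (q) (g)) (w (g) (h (q) (q)) (h (q) (q))))
3. (p (g) (m (g) (q) (g)) (w (g) (h (q) (q)) (h (q) (q))))  →  (p (g) (m (g) (q) (g)) (w (g) (q) (h (q) (q))))
4. (p (g) (m (g) (q) (g)) (w (g) (q) (h (q) (q))))  →  (p (g) (m (g) (q) (g)) (w (g) (q) (q)))


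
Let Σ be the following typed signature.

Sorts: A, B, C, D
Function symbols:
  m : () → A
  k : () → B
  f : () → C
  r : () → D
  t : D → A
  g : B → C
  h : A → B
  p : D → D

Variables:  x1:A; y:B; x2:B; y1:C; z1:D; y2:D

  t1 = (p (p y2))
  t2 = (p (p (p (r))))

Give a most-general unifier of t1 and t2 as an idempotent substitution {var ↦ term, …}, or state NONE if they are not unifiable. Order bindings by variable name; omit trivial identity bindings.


{y2 ↦ (p (r))}


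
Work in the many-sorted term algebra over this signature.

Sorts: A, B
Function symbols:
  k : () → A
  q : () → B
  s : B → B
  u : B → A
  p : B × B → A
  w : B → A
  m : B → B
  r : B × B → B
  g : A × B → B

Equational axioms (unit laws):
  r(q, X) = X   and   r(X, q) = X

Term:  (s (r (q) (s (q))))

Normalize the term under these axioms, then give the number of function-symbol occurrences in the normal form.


1. (s (r (q) (s (q))))  →  (s (s (q)))
normal form: (s (s (q)))

size = 3


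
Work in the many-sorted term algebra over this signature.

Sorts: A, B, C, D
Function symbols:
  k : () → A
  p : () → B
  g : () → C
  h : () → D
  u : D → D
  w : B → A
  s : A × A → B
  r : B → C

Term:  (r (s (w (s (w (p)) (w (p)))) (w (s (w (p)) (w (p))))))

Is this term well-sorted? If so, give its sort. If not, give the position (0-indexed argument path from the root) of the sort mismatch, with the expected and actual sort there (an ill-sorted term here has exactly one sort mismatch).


          (p) : B
        (w (p)) : A
          (p) : B
        (w (p)) : A
      (s (w (p)) (w (p))) : B
    (w (s (w (p)) (w (p)))) : A
          (p) : B
        (w (p)) : A
          (p) : B
        (w (p)) : A
      (s (w (p)) (w (p))) : B
    (w (s (w (p)) (w (p)))) : A
  (s (w (s (w (p)) (w (p)))) (w (s (w (p)) (w (p))))) : B
(r (s (w (s (w (p)) (w (p)))) (w (s (w (p)) (w (p)))))) : C

well-sorted; sort = C


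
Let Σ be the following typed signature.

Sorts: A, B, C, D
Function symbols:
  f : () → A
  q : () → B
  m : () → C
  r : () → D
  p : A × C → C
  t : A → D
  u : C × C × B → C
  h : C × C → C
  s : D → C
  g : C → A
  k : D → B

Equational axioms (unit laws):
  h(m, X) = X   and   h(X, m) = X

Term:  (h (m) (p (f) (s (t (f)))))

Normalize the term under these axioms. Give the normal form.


normal form = (p (f) (s (t (f))))

1. (h (m) (p (f) (s (t (f)))))  →  (p (f) (s (t (f))))


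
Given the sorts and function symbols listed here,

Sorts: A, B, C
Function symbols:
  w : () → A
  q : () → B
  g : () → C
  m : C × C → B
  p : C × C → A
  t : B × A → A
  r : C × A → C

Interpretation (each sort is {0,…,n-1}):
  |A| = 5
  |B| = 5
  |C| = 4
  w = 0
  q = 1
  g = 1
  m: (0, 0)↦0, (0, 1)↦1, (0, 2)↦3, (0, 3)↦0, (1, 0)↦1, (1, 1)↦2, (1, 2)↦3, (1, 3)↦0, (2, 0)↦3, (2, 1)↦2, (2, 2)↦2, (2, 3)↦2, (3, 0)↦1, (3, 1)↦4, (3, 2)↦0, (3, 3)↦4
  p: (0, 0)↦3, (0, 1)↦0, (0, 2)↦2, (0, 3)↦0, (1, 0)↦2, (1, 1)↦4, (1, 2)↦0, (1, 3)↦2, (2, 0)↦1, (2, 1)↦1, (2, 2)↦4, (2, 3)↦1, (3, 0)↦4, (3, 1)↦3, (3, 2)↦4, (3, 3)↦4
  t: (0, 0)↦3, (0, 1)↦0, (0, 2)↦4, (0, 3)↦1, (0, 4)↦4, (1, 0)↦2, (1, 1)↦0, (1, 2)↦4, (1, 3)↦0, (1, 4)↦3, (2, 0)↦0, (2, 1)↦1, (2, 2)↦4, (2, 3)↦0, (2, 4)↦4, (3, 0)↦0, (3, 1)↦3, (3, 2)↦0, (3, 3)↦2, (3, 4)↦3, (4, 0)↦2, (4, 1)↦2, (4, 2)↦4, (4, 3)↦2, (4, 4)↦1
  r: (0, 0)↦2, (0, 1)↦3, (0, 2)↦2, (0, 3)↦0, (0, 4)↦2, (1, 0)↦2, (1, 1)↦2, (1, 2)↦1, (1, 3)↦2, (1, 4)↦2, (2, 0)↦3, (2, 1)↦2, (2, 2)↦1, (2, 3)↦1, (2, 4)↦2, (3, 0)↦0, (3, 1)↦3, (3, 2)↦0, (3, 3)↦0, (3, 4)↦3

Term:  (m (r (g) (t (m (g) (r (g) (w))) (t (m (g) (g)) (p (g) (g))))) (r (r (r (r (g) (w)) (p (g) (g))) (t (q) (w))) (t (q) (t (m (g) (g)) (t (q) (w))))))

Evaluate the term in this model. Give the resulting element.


  g = 1
  g = 1
  g = 1
  w = 0
  (r (g) (w)) = r(1, 0) = 2
  (m (g) (r (g) (w))) = m(1, 2) = 3
  g = 1
  g = 1
  (m (g) (g)) = m(1, 1) = 2
  g = 1
  g = 1
  (p (g) (g)) = p(1, 1) = 4
  (t (m (g) (g)) (p (g) (g))) = t(2, 4) = 4
  (t (m (g) (r (g) (w))) (t (m (g) (g)) (p (g) (g)))) = t(3, 4) = 3
  (r (g) (t (m (g) (r (g) (w))) (t (m (g) (g)) (p (g) (g))))) = r(1, 3) = 2
  g = 1
  w = 0
  (r (g) (w)) = r(1, 0) = 2
  g = 1
  g = 1
  (p (g) (g)) = p(1, 1) = 4
  (r (r (g) (w)) (p (g) (g))) = r(2, 4) = 2
  q = 1
  w = 0
  (t (q) (w)) = t(1, 0) = 2
  (r (r (r (g) (w)) (p (g) (g))) (t (q) (w))) = r(2, 2) = 1
  q = 1
  g = 1
  g = 1
  (m (g) (g)) = m(1, 1) = 2
  q = 1
  w = 0
  (t (q) (w)) = t(1, 0) = 2
  (t (m (g) (g)) (t (q) (w))) = t(2, 2) = 4
  (t (q) (t (m (g) (g)) (t (q) (w)))) = t(1, 4) = 3
  (r (r (r (r (g) (w)) (p (g) (g))) (t (q) (w))) (t (q) (t (m (g) (g)) (t (q) (w))))) = r(1, 3) = 2
  (m (r (g) (t (m (g) (r (g) (w))) (t (m (g) (g)) (p (g) (g))))) (r (r (r (r (g) (w)) (p (g) (g))) (t (q) (w))) (t (q) (t (m (g) (g)) (t (q) (w)))))) = m(2, 2) = 2

value = 2


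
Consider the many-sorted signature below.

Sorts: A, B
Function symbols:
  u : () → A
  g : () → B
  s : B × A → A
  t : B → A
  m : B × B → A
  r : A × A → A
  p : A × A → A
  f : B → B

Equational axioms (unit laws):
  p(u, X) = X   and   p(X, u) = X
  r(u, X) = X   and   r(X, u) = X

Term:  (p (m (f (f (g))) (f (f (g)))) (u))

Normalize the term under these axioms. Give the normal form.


1. (p (m (f (f (g))) (f (f (g)))) (u))  →  (m (f (f (g))) (f (f (g))))

normal form = (m (f (f (g))) (f (f (g))))


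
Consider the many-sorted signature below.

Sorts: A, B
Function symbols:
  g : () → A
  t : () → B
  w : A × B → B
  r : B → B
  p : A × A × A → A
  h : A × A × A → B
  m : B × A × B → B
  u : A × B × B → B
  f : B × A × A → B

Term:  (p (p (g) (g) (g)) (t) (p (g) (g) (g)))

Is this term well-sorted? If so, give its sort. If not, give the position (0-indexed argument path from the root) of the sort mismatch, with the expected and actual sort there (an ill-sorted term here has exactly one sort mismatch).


ill-sorted at position [1]: expected A, got B

    (g) : A
    (g) : A
    (g) : A
  (p (g) (g) (g)) : A
  (t) : B
    (g) : A
    (g) : A
    (g) : A
  (p (g) (g) (g)) : A
(p (p (g) (g) (g)) (t) (p (g) (g) (g))) : ✗ arg 1 at [1] has sort B, expected A


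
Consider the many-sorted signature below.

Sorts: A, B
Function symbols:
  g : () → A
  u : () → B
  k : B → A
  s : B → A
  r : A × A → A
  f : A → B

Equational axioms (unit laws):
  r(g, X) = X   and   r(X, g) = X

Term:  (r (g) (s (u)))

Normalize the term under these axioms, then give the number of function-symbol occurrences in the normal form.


size = 2

1. (r (g) (s (u)))  →  (s (u))
normal form: (s (u))


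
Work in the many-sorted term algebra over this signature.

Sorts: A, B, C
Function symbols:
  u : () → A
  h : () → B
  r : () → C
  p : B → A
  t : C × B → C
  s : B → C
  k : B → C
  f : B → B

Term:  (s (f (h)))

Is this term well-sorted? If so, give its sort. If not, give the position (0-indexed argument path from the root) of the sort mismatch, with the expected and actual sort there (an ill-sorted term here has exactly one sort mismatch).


well-sorted; sort = C

    (h) : B
  (f (h)) : B
(s (f (h))) : C


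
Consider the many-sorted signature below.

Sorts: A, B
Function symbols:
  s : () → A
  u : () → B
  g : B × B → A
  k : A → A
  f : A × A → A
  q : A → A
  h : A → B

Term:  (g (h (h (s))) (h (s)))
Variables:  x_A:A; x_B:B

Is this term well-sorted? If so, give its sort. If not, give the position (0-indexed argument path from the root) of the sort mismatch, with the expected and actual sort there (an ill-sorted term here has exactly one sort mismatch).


      (s) : A
    (h (s)) : B
  (h (h (s))) : ✗ arg 0 at [0, 0] has sort B, expected A
    (s) : A
  (h (s)) : B

ill-sorted at position [0, 0]: expected A, got B


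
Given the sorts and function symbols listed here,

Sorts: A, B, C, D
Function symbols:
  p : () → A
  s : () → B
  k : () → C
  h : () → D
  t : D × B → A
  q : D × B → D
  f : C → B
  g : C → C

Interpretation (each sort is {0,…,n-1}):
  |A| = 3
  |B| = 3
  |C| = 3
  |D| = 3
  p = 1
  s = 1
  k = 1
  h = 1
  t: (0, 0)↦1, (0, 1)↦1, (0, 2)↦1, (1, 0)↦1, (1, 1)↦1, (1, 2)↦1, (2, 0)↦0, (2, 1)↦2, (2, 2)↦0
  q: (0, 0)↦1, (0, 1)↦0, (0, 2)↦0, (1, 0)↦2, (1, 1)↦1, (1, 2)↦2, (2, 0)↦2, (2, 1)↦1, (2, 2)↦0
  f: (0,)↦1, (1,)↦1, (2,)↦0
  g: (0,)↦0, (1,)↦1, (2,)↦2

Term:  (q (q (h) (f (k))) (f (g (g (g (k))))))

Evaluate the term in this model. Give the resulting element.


value = 1

  h = 1
  k = 1
  (f (k)) = f(1,) = 1
  (q (h) (f (k))) = q(1, 1) = 1
  k = 1
  (g (k)) = g(1,) = 1
  (g (g (k))) = g(1,) = 1
  (g (g (g (k)))) = g(1,) = 1
  (f (g (g (g (k))))) = f(1,) = 1
  (q (q (h) (f (k))) (f (g (g (g (k)))))) = q(1, 1) = 1


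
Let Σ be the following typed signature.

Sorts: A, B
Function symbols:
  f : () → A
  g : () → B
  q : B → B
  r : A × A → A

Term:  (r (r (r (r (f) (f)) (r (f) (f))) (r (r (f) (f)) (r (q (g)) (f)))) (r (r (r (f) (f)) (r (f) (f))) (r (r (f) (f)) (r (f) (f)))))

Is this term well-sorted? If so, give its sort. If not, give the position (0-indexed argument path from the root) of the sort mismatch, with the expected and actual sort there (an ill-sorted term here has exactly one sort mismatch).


ill-sorted at position [0, 1, 1, 0]: expected A, got B

        (f) : A
        (f) : A
      (r (f) (f)) : A
        (f) : A
        (f) : A
      (r (f) (f)) : A
    (r (r (f) (f)) (r (f) (f))) : A
        (f) : A
        (f) : A
      (r (f) (f)) : A
          (g) : B
        (q (g)) : B
        (f) : A
      (r (q (g)) (f)) : ✗ arg 0 at [0, 1, 1, 0] has sort B, expected A
        (f) : A
        (f) : A
      (r (f) (f)) : A
        (f) : A
        (f) : A
      (r (f) (f)) : A
    (r (r (f) (f)) (r (f) (f))) : A
        (f) : A
        (f) : A
      (r (f) (f)) : A
        (f) : A
        (f) : A
      (r (f) (f)) : A
    (r (r (f) (f)) (r (f) (f))) : A
  (r (r (r (f) (f)) (r (f) (f))) (r (r (f) (f)) (r (f) (f)))) : A


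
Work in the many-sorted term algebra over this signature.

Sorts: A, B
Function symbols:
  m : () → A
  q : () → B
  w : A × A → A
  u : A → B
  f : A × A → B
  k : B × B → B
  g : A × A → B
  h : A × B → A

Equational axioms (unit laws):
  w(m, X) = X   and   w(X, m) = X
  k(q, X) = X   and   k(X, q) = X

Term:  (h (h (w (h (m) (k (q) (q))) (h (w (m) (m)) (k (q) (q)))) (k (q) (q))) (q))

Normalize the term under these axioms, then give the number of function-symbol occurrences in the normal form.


size = 11

1. (h (h (w (h (m) (k (q) (q))) (h (w (m) (m)) (k (q) (q)))) (k (q) (q))) (q))  →  (h (h (w (h (m) (q)) (h (w (m) (m)) (k (q) (q)))) (k (q) (q))) (q))
2. (h (h (w (h (m) (q)) (h (w (m) (m)) (k (q) (q)))) (k (q) (q))) (q))  →  (h (h (w (h (m) (q)) (h (m) (k (q) (q)))) (k (q) (q))) (q))
3. (h (h (w (h (m) (q)) (h (m) (k (q) (q)))) (k (q) (q))) (q))  →  (h (h (w (h (m) (q)) (h (m) (q))) (k (q) (q))) (q))
4. (h (h (w (h (m) (q)) (h (m) (q))) (k (q) (q))) (q))  →  (h (h (w (h (m) (q)) (h (m) (q))) (q)) (q))
normal form: (h (h (w (h (m) (q)) (h (m) (q))) (q)) (q))


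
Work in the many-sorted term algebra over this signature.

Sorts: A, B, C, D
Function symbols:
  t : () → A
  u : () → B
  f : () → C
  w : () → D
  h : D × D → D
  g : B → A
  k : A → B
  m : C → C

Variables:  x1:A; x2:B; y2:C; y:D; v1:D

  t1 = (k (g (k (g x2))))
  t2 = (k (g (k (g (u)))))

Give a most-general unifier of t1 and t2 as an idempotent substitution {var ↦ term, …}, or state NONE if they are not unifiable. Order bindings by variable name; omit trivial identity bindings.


{x2 ↦ (u)}


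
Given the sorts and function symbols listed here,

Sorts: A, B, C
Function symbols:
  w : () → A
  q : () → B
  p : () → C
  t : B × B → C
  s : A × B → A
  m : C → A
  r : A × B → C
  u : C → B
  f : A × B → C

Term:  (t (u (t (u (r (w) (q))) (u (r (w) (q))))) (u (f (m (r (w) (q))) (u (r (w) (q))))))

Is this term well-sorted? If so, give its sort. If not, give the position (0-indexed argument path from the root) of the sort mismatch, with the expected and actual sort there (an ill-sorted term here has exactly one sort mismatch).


          (w) : A
          (q) : B
        (r (w) (q)) : C
      (u (r (w) (q))) : B
          (w) : A
          (q) : B
        (r (w) (q)) : C
      (u (r (w) (q))) : B
    (t (u (r (w) (q))) (u (r (w) (q)))) : C
  (u (t (u (r (w) (q))) (u (r (w) (q))))) : B
          (w) : A
          (q) : B
        (r (w) (q)) : C
      (m (r (w) (q))) : A
          (w) : A
          (q) : B
        (r (w) (q)) : C
      (u (r (w) (q))) : B
    (f (m (r (w) (q))) (u (r (w) (q)))) : C
  (u (f (m (r (w) (q))) (u (r (w) (q))))) : B
(t (u (t (u (r (w) (q))) (u (r (w) (q))))) (u (f (m (r (w) (q))) (u (r (w) (q)))))) : C

well-sorted; sort = C


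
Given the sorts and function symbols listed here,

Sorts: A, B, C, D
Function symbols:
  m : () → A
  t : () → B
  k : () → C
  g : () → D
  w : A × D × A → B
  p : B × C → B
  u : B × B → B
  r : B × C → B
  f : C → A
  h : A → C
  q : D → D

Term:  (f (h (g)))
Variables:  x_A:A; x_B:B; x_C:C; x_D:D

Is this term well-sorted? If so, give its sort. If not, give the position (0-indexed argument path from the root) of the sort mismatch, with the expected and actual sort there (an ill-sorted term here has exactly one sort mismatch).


    (g) : D
  (h (g)) : ✗ arg 0 at [0, 0] has sort D, expected A

ill-sorted at position [0, 0]: expected A, got D


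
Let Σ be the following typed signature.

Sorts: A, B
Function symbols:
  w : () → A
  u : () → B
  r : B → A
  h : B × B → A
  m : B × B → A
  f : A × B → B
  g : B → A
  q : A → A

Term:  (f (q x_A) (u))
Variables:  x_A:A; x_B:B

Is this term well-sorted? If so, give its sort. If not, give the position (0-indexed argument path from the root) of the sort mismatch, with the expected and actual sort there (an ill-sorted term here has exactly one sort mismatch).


well-sorted; sort = B

    x_A : A
  (q x_A) : A
  (u) : B
(f (q x_A) (u)) : B


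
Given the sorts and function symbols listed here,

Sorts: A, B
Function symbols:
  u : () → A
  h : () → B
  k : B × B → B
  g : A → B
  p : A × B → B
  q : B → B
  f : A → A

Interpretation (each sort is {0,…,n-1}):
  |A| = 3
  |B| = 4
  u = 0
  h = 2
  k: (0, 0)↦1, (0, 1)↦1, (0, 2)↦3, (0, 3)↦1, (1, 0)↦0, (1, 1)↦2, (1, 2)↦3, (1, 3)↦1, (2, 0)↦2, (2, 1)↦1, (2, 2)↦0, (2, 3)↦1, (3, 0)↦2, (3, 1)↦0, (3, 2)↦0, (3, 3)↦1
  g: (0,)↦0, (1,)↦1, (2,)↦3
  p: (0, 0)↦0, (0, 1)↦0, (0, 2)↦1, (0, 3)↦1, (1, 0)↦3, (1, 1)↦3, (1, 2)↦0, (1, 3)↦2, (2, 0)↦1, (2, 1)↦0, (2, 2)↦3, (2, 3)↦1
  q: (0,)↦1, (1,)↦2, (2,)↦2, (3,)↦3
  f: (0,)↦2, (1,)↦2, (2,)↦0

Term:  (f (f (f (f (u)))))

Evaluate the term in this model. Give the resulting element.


  u = 0
  (f (u)) = f(0,) = 2
  (f (f (u))) = f(2,) = 0
  (f (f (f (u)))) = f(0,) = 2
  (f (f (f (f (u))))) = f(2,) = 0

value = 0


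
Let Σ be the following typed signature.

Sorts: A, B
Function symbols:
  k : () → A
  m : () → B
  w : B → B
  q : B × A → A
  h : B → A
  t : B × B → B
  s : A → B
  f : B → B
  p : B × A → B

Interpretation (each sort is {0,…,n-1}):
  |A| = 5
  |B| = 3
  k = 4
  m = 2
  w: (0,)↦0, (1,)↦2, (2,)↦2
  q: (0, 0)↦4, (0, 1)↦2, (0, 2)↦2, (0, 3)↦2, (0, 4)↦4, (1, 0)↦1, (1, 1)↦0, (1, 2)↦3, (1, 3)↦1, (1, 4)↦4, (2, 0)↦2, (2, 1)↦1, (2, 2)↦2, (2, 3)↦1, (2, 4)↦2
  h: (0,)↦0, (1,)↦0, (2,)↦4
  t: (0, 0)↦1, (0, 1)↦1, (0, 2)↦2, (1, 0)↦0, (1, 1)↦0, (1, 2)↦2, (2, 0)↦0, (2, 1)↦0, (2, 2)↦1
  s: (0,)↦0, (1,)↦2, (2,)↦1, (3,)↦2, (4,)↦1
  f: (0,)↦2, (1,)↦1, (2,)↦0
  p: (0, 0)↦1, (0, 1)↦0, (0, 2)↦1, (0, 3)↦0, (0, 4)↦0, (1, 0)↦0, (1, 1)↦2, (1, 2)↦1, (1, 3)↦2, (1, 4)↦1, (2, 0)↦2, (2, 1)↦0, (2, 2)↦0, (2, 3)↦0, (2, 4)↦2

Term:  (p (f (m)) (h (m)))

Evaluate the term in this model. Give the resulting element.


  m = 2
  (f (m)) = f(2,) = 0
  m = 2
  (h (m)) = h(2,) = 4
  (p (f (m)) (h (m))) = p(0, 4) = 0

value = 0


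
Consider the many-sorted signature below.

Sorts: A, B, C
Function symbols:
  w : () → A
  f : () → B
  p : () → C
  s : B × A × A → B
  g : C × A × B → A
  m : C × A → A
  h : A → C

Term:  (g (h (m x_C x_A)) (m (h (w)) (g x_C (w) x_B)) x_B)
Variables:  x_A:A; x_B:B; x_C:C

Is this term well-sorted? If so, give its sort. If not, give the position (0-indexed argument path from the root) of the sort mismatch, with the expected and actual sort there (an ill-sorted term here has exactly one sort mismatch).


well-sorted; sort = A

      x_C : C
      x_A : A
    (m x_C x_A) : A
  (h (m x_C x_A)) : C
      (w) : A
    (h (w)) : C
      x_C : C
      (w) : A
      x_B : B
    (g x_C (w) x_B) : A
  (m (h (w)) (g x_C (w) x_B)) : A
  x_B : B
(g (h (m x_C x_A)) (m (h (w)) (g x_C (w) x_B)) x_B) : A


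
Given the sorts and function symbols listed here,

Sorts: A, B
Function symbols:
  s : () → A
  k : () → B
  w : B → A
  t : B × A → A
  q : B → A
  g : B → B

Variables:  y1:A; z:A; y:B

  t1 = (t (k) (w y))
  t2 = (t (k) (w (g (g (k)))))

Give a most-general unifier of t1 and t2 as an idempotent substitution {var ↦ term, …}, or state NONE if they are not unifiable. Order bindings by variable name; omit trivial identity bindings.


{y ↦ (g (g (k)))}


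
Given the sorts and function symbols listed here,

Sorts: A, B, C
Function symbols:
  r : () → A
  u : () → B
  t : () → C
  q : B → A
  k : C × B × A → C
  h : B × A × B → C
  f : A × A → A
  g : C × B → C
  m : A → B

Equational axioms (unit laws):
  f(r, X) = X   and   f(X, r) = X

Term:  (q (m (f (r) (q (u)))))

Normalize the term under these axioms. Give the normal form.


normal form = (q (m (q (u))))

1. (q (m (f (r) (q (u)))))  →  (q (m (q (u))))


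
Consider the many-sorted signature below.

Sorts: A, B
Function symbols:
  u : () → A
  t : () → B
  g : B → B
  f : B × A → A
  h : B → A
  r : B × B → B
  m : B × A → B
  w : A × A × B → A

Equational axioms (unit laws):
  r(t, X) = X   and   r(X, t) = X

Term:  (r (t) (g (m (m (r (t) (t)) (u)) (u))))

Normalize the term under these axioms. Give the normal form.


1. (r (t) (g (m (m (r (t) (t)) (u)) (u))))  →  (g (m (m (r (t) (t)) (u)) (u)))
2. (g (m (m (r (t) (t)) (u)) (u)))  →  (g (m (m (t) (u)) (u)))

normal form = (g (m (m (t) (u)) (u)))


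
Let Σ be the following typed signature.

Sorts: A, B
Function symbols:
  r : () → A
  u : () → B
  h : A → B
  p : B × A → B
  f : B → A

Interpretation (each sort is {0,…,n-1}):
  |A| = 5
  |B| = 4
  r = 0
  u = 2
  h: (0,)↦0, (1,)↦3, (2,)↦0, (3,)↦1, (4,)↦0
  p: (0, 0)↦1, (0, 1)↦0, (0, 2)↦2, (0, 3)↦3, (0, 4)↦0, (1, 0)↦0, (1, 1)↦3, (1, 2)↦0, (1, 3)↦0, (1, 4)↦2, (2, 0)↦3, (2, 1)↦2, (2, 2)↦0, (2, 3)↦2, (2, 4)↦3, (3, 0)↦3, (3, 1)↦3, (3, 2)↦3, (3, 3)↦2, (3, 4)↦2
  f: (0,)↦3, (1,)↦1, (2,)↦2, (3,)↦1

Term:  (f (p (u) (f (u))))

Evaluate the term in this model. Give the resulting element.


value = 3

  u = 2
  u = 2
  (f (u)) = f(2,) = 2
  (p (u) (f (u))) = p(2, 2) = 0
  (f (p (u) (f (u)))) = f(0,) = 3


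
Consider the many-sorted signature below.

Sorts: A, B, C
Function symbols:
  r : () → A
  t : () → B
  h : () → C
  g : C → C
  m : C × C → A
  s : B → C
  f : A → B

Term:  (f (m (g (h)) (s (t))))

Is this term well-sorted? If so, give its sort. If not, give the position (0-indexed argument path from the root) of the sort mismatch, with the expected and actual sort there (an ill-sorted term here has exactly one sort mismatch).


well-sorted; sort = B

      (h) : C
    (g (h)) : C
      (t) : B
    (s (t)) : C
  (m (g (h)) (s (t))) : A
(f (m (g (h)) (s (t)))) : B


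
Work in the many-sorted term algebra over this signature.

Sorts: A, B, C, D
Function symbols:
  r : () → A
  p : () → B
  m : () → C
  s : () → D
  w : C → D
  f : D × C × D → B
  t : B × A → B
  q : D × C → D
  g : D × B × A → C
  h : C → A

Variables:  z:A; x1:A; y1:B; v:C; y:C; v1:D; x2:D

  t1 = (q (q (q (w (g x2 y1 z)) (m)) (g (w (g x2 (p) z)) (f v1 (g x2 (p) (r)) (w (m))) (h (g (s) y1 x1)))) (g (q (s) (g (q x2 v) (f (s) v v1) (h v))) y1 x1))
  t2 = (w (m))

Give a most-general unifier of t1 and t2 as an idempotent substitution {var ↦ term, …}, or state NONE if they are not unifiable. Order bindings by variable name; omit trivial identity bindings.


head clash or occurs-check failure — not unifiable

NONE (not unifiable)


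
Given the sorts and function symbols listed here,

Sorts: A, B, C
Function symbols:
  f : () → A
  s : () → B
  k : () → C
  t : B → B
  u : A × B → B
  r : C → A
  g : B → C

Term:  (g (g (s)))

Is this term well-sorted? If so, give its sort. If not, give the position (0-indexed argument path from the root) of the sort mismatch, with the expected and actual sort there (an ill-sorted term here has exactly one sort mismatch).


ill-sorted at position [0]: expected B, got C

    (s) : B
  (g (s)) : C
(g (g (s))) : ✗ arg 0 at [0] has sort C, expected B


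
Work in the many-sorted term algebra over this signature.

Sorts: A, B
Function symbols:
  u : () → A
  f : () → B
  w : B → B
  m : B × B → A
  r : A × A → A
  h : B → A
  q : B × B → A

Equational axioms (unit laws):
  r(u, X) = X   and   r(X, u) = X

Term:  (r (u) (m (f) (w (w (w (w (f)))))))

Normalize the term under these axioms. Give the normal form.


1. (r (u) (m (f) (w (w (w (w (f)))))))  →  (m (f) (w (w (w (w (f))))))

normal form = (m (f) (w (w (w (w (f))))))


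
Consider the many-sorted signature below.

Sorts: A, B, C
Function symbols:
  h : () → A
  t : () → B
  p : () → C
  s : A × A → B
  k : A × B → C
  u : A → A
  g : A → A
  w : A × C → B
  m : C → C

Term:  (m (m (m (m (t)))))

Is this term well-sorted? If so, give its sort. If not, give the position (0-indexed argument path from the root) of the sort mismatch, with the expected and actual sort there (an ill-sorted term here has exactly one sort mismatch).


        (t) : B
      (m (t)) : ✗ arg 0 at [0, 0, 0, 0] has sort B, expected C

ill-sorted at position [0, 0, 0, 0]: expected C, got B


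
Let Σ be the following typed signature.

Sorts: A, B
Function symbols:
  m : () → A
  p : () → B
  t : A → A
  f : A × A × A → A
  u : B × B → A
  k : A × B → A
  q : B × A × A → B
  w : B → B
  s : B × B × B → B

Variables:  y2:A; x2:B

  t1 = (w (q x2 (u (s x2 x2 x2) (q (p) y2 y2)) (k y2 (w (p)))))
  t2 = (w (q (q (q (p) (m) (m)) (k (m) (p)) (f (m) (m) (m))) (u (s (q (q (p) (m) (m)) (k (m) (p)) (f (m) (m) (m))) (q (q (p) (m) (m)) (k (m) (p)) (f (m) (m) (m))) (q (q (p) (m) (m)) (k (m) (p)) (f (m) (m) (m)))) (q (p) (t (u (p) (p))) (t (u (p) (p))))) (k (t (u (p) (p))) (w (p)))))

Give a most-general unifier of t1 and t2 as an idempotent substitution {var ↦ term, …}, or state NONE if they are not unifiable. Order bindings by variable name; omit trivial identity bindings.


{x2 ↦ (q (q (p) (m) (m)) (k (m) (p)) (f (m) (m) (m))), y2 ↦ (t (u (p) (p)))}


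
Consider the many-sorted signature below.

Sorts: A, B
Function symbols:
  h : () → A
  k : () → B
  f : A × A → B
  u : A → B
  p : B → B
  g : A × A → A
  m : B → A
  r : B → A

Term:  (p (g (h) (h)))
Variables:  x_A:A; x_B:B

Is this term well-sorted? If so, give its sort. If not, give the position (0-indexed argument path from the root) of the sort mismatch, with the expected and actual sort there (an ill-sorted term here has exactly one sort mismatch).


ill-sorted at position [0]: expected B, got A

    (h) : A
    (h) : A
  (g (h) (h)) : A
(p (g (h) (h))) : ✗ arg 0 at [0] has sort A, expected B


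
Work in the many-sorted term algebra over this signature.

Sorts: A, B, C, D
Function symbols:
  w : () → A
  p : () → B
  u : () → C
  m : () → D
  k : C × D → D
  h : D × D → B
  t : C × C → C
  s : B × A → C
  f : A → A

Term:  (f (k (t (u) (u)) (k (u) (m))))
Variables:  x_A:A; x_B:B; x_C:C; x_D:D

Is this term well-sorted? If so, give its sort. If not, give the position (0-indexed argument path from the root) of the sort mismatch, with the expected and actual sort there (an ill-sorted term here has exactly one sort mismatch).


ill-sorted at position [0]: expected A, got D

      (u) : C
      (u) : C
    (t (u) (u)) : C
      (u) : C
      (m) : D
    (k (u) (m)) : D
  (k (t (u) (u)) (k (u) (m))) : D
(f (k (t (u) (u)) (k (u) (m)))) : ✗ arg 0 at [0] has sort D, expected A


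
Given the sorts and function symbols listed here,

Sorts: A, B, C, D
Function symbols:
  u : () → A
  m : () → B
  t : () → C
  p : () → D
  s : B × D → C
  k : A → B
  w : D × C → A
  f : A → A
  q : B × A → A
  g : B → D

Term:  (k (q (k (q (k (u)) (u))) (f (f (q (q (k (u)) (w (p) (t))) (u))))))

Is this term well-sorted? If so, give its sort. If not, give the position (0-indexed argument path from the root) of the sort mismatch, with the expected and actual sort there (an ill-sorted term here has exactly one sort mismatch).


          (u) : A
        (k (u)) : B
        (u) : A
      (q (k (u)) (u)) : A
    (k (q (k (u)) (u))) : B
              (u) : A
            (k (u)) : B
              (p) : D
              (t) : C
            (w (p) (t)) : A
          (q (k (u)) (w (p) (t))) : A
          (u) : A
        (q (q (k (u)) (w (p) (t))) (u)) : ✗ arg 0 at [0, 1, 0, 0, 0] has sort A, expected B

ill-sorted at position [0, 1, 0, 0, 0]: expected B, got A


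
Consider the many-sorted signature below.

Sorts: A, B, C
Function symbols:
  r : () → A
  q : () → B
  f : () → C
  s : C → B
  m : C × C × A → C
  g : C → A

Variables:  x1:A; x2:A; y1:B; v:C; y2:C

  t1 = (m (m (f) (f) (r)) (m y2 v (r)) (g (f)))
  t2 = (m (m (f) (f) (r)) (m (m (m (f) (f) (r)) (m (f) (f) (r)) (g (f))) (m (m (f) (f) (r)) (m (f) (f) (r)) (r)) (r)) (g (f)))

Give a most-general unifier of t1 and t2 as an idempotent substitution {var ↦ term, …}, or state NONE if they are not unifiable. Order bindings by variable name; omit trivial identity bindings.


{v ↦ (m (m (f) (f) (r)) (m (f) (f) (r)) (r)), y2 ↦ (m (m (f) (f) (r)) (m (f) (f) (r)) (g (f)))}


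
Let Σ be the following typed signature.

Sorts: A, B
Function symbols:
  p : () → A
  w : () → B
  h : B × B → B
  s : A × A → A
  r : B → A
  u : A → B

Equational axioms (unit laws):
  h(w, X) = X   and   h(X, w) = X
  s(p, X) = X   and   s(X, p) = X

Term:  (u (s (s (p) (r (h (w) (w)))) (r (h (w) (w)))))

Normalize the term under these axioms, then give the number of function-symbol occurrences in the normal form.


size = 6

1. (u (s (s (p) (r (h (w) (w)))) (r (h (w) (w)))))  →  (u (s (r (h (w) (w))) (r (h (w) (w)))))
2. (u (s (r (h (w) (w))) (r (h (w) (w)))))  →  (u (s (r (w)) (r (h (w) (w)))))
3. (u (s (r (w)) (r (h (w) (w)))))  →  (u (s (r (w)) (r (w))))
normal form: (u (s (r (w)) (r (w))))


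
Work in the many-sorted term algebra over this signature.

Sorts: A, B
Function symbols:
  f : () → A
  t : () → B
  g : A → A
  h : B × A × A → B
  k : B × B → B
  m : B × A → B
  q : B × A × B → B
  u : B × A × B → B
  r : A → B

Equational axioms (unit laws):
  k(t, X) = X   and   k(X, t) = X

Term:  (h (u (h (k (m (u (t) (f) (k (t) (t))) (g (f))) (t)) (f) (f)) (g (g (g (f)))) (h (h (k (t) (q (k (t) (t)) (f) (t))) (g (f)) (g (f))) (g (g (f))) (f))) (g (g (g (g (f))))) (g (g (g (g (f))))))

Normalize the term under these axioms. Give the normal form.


normal form = (h (u (h (m (u (t) (f) (t)) (g (f))) (f) (f)) (g (g (g (f)))) (h (h (q (t) (f) (t)) (g (f)) (g (f))) (g (g (f))) (f))) (g (g (g (g (f))))) (g (g (g (g (f))))))

1. (h (u (h (k (m (u (t) (f) (k (t) (t))) (g (f))) (t)) (f) (f)) (g (g (g (f)))) (h (h (k (t) (q (k (t) (t)) (f) (t))) (g (f)) (g (f))) (g (g (f))) (f))) (g (g (g (g (f))))) (g (g (g (g (f))))))  →  (h (u (h (m (u (t) (f) (k (t) (t))) (g (f))) (f) (f)) (g (g (g (f)))) (h (h (k (t) (q (k (t) (t)) (f) (t))) (g (f)) (g (f))) (g (g (f))) (f))) (g (g (g (g (f))))) (g (g (g (g (f))))))
2. (h (u (h (m (u (t) (f) (k (t) (t))) (g (f))) (f) (f)) (g (g (g (f)))) (h (h (k (t) (q (k (t) (t)) (f) (t))) (g (f)) (g (f))) (g (g (f))) (f))) (g (g (g (g (f))))) (g (g (g (g (f))))))  →  (h (u (h (m (u (t) (f) (t)) (g (f))) (f) (f)) (g (g (g (f)))) (h (h (k (t) (q (k (t) (t)) (f) (t))) (g (f)) (g (f))) (g (g (f))) (f))) (g (g (g (g (f))))) (g (g (g (g (f))))))
3. (h (u (h (m (u (t) (f) (t)) (g (f))) (f) (f)) (g (g (g (f)))) (h (h (k (t) (q (k (t) (t)) (f) (t))) (g (f)) (g (f))) (g (g (f))) (f))) (g (g (g (g (f))))) (g (g (g (g (f))))))  →  (h (u (h (m (u (t) (f) (t)) (g (f))) (f) (f)) (g (g (g (f)))) (h (h (q (k (t) (t)) (f) (t)) (g (f)) (g (f))) (g (g (f))) (f))) (g (g (g (g (f))))) (g (g (g (g (f))))))
4. (h (u (h (m (u (t) (f) (t)) (g (f))) (f) (f)) (g (g (g (f)))) (h (h (q (k (t) (t)) (f) (t)) (g (f)) (g (f))) (g (g (f))) (f))) (g (g (g (g (f))))) (g (g (g (g (f))))))  →  (h (u (h (m (u (t) (f) (t)) (g (f))) (f) (f)) (g (g (g (f)))) (h (h (q (t) (f) (t)) (g (f)) (g (f))) (g (g (f))) (f))) (g (g (g (g (f))))) (g (g (g (g (f))))))


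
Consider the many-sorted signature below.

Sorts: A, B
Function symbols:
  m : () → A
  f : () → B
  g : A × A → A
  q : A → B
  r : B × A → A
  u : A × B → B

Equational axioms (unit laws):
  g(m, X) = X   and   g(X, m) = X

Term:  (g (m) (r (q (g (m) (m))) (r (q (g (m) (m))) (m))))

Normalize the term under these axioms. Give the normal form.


normal form = (r (q (m)) (r (q (m)) (m)))

1. (g (m) (r (q (g (m) (m))) (r (q (g (m) (m))) (m))))  →  (r (q (g (m) (m))) (r (q (g (m) (m))) (m)))
2. (r (q (g (m) (m))) (r (q (g (m) (m))) (m)))  →  (r (q (m)) (r (q (g (m) (m))) (m)))
3. (r (q (m)) (r (q (g (m) (m))) (m)))  →  (r (q (m)) (r (q (m)) (m)))


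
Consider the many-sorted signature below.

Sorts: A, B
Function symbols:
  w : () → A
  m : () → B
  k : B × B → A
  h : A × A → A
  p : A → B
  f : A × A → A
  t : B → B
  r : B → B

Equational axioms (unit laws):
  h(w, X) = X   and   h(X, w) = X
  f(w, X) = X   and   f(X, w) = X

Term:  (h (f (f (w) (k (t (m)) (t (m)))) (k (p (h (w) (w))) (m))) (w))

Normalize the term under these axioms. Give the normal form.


normal form = (f (k (t (m)) (t (m))) (k (p (w)) (m)))

1. (h (f (f (w) (k (t (m)) (t (m)))) (k (p (h (w) (w))) (m))) (w))  →  (f (f (w) (k (t (m)) (t (m)))) (k (p (h (w) (w))) (m)))
2. (f (f (w) (k (t (m)) (t (m)))) (k (p (h (w) (w))) (m)))  →  (f (k (t (m)) (t (m))) (k (p (h (w) (w))) (m)))
3. (f (k (t (m)) (t (m))) (k (p (h (w) (w))) (m)))  →  (f (k (t (m)) (t (m))) (k (p (w)) (m)))
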